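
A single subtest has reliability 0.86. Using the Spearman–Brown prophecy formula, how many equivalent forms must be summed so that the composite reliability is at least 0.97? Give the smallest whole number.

k ≥ ρ*(1−ρ₁)/(ρ₁(1−ρ*)) = 0.97·0.14 / (0.86·0.03) = 5.264.
Smallest integer k = 6.

6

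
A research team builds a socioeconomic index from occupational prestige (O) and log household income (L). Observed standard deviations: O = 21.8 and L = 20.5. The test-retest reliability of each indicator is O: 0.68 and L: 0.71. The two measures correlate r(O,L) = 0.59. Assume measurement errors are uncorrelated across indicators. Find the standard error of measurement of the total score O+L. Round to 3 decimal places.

Var(total) = 895.49 + 527.342 = 1422.83.
True-score variance = 621.541 + 527.342 = 1148.88, so reliability = 0.8075.
Error variance = 1422.83 − 1148.88 = 273.949; SEM = √273.949 = 16.551.

16.551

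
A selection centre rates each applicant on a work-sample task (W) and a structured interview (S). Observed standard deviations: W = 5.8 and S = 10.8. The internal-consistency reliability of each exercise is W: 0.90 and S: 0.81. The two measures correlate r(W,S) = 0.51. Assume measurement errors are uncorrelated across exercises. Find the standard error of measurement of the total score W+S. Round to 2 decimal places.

Var(total) = 150.28 + 63.8928 = 214.173.
True-score variance = 124.754 + 63.8928 = 188.647, so reliability = 0.8808.
Error variance = 214.173 − 188.647 = 25.5256; SEM = √25.5256 = 5.05.

5.05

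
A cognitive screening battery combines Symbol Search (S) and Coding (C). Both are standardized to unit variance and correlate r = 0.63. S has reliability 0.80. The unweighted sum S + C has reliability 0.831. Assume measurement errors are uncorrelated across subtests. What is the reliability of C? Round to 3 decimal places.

Var(S+C) = 2 + 2·0.63 = 3.260.
True-score variance = ρ_S + ρ_C + 2·0.63, so 0.831 = (0.80 + ρ_C + 1.26) / 3.260.
ρ_C = 0.831·3.260 − 0.80 − 1.26 = 0.649.

0.649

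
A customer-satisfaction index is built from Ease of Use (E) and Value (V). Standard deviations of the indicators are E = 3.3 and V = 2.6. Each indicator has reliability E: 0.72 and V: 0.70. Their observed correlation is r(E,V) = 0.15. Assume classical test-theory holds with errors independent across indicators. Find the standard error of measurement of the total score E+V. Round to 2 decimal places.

Var(total) = 17.65 + 2.574 = 20.224.
True-score variance = 12.5728 + 2.574 = 15.1468, so reliability = 0.7490.
Error variance = 20.224 − 15.1468 = 5.0772; SEM = √5.0772 = 2.25.

2.25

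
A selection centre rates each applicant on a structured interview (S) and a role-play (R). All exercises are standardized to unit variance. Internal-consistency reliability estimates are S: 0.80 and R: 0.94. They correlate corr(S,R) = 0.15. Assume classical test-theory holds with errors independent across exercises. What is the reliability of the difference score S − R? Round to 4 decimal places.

0.8471

Var(S−R) = 1 + 1 − 2·0.15 = 2 − 0.3 = 1.7.
With uncorrelated errors the cross-covariances are all true-score covariance, so they carry over unchanged; only the diagonal terms shrink to ρᵢσᵢ².
True-score variance = [0.80 + 0.94] − 0.3 = 1.74 − 0.3 = 1.44.
Reliability = 1.44 / 1.7 = 0.8471.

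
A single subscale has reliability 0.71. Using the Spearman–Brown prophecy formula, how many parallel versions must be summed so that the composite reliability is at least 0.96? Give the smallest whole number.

k ≥ ρ*(1−ρ₁)/(ρ₁(1−ρ*)) = 0.96·0.29 / (0.71·0.04) = 9.803.
Smallest integer k = 10.

10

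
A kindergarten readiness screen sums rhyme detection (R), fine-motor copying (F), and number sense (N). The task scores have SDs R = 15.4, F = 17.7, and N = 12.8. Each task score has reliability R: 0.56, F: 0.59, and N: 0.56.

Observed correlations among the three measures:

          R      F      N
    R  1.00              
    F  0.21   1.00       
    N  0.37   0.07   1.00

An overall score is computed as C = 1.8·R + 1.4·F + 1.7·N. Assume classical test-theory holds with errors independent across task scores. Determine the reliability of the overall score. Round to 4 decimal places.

0.7006

Var(C) = 1.8²·15.4² + 1.4²·17.7² + 1.7²·12.8² + 2·[2.52·15.4·17.7·0.21 + 3.06·15.4·12.8·0.37 + 2.38·17.7·12.8·0.07] = 1855.94 + 810.347 = 2666.29.
With uncorrelated errors the cross-covariances are all true-score covariance, so they carry over unchanged; only the diagonal terms shrink to ρᵢσᵢ².
True-score variance = [1.8²·15.4²·0.56 + 1.4²·17.7²·0.59 + 1.7²·12.8²·0.56] + 810.347 = 1057.75 + 810.347 = 1868.1.
Reliability = 1868.1 / 2666.29 = 0.7006.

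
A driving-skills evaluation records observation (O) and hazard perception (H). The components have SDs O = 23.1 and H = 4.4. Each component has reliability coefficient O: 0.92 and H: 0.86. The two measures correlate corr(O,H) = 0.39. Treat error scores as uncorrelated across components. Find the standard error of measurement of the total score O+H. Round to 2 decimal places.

Var(total) = 552.97 + 79.2792 = 632.249.
True-score variance = 507.571 + 79.2792 = 586.85, so reliability = 0.9282.
Error variance = 632.249 − 586.85 = 45.3992; SEM = √45.3992 = 6.74.

6.74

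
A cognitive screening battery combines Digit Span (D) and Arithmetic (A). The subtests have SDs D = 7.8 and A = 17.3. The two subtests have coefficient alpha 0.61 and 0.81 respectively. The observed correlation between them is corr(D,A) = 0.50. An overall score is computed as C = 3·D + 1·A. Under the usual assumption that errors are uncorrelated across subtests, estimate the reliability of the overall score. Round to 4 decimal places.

Var(C) = 3²·7.8² + 17.3² + 2·[3·7.8·17.3·0.50] = 846.85 + 404.82 = 1251.67.
Under uncorrelated errors the observed covariances equal the true-score covariances, so only the own-variance terms attenuate.
True-score variance = [3²·7.8²·0.61 + 17.3²·0.81] + 404.82 = 576.437 + 404.82 = 981.256.
Reliability = 981.256 / 1251.67 = 0.7840.

0.7840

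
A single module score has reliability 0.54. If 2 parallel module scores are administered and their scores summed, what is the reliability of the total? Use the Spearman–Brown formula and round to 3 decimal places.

ρ_k = kρ / (1 + (k−1)ρ) = 2·0.54 / (1 + 1·0.54) = 1.080 / 1.540 = 0.701.

0.701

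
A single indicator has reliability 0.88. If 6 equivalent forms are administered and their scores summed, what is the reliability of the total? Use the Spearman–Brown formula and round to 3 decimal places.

ρ_k = kρ / (1 + (k−1)ρ) = 6·0.88 / (1 + 5·0.88) = 5.280 / 5.400 = 0.978.

0.978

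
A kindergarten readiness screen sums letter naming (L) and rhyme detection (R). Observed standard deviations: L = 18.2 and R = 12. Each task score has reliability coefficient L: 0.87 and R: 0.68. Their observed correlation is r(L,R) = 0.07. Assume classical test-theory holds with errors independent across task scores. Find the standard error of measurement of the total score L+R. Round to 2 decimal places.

9.44

Var(total) = 475.24 + 30.576 = 505.816.
True-score variance = 386.099 + 30.576 = 416.675, so reliability = 0.8238.
Error variance = 505.816 − 416.675 = 89.1412; SEM = √89.1412 = 9.44.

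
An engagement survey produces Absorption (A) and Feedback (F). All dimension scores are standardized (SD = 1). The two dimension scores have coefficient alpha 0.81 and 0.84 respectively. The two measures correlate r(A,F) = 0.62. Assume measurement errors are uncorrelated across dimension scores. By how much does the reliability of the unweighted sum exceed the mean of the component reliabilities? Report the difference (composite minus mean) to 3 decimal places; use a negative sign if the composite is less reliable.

Var(sum) = 2 + 1.24 = 3.24; true-score variance = 1.65 + 1.24 = 2.89; composite reliability = 0.8920.
Mean component reliability = 0.8250.
Difference = 0.8920 − 0.8250 = 0.067.

0.067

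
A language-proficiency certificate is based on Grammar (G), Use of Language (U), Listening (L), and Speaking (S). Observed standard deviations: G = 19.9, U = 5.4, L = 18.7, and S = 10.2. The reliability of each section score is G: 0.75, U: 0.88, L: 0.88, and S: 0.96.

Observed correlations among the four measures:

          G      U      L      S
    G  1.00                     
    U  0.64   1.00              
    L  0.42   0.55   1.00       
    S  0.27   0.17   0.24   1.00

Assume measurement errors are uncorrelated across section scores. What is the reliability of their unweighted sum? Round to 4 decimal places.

0.9105

Var(G+U+L+S) = 19.9² + 5.4² + 18.7² + 10.2² + 2·[19.9·5.4·0.64 + 19.9·18.7·0.42 + 19.9·10.2·0.27 + 5.4·18.7·0.55 + 5.4·10.2·0.17 + 18.7·10.2·0.24] = 878.9 + 781.108 = 1660.01.
Because errors are independent across components, Cov(Tᵢ,Tⱼ) = Cov(Xᵢ,Xⱼ); the off-diagonal part of the true-score variance is the same as above.
True-score variance = [19.9²·0.75 + 5.4²·0.88 + 18.7²·0.88 + 10.2²·0.96] + 781.108 = 730.274 + 781.108 = 1511.38.
Reliability = 1511.38 / 1660.01 = 0.9105.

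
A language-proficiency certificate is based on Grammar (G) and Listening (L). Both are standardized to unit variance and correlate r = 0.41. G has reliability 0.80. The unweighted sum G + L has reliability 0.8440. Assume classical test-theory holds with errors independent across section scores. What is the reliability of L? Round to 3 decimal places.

0.760

Var(G+L) = 2 + 2·0.41 = 2.820.
True-score variance = ρ_G + ρ_L + 2·0.41, so 0.8440 = (0.80 + ρ_L + 0.82) / 2.820.
ρ_L = 0.8440·2.820 − 0.80 − 0.82 = 0.760.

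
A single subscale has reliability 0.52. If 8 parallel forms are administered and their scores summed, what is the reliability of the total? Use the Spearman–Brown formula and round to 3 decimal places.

0.897

ρ_k = kρ / (1 + (k−1)ρ) = 8·0.52 / (1 + 7·0.52) = 4.160 / 4.640 = 0.897.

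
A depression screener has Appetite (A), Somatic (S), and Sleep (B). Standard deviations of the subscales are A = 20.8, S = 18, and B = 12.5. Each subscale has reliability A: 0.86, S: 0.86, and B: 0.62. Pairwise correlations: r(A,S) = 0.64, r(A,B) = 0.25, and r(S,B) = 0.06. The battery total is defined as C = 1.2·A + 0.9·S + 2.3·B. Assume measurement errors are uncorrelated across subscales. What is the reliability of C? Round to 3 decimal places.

0.834

Var(C) = 1.2²·20.8² + 0.9²·18² + 2.3²·12.5² + 2·[1.08·20.8·18·0.64 + 2.76·20.8·12.5·0.25 + 2.07·18·12.5·0.06] = 1712 + 932.261 = 2644.26.
Under uncorrelated errors the observed covariances equal the true-score covariances, so only the own-variance terms attenuate.
True-score variance = [1.2²·20.8²·0.86 + 0.9²·18²·0.86 + 2.3²·12.5²·0.62] + 932.261 = 1273.95 + 932.261 = 2206.21.
Reliability = 2206.21 / 2644.26 = 0.834.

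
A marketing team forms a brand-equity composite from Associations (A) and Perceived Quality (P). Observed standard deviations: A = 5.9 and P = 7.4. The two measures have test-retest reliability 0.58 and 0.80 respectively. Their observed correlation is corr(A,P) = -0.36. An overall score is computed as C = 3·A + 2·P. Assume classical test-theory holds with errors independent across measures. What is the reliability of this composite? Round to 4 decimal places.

0.4897

Var(C) = 3²·5.9² + 2²·7.4² + 2·[6·5.9·7.4·(-0.36)] = 532.33 − 188.611 = 343.719.
With uncorrelated errors the cross-covariances are all true-score covariance, so they carry over unchanged; only the diagonal terms shrink to ρᵢσᵢ².
True-score variance = [3²·5.9²·0.58 + 2²·7.4²·0.80] − 188.611 = 356.94 − 188.611 = 168.329.
Reliability = 168.329 / 343.719 = 0.4897.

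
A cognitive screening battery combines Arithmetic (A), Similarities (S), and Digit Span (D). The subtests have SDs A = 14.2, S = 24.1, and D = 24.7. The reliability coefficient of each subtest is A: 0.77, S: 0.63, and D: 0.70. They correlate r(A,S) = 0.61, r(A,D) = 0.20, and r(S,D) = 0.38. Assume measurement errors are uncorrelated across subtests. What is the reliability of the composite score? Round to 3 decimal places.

Var(A+S+D) = 14.2² + 24.1² + 24.7² + 2·[14.2·24.1·0.61 + 14.2·24.7·0.20 + 24.1·24.7·0.38] = 1392.54 + 1010.21 = 2402.75.
Under uncorrelated errors the observed covariances equal the true-score covariances, so only the own-variance terms attenuate.
True-score variance = [14.2²·0.77 + 24.1²·0.63 + 24.7²·0.70] + 1010.21 = 948.236 + 1010.21 = 1958.45.
Reliability = 1958.45 / 2402.75 = 0.815.

0.815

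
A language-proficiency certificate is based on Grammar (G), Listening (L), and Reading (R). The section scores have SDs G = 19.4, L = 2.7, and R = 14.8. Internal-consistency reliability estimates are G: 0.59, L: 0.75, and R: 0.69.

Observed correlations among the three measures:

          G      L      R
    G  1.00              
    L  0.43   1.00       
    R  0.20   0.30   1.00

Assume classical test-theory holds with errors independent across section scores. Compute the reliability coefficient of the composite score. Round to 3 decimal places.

0.715

Var(G+L+R) = 19.4² + 2.7² + 14.8² + 2·[19.4·2.7·0.43 + 19.4·14.8·0.20 + 2.7·14.8·0.30] = 602.69 + 183.871 = 786.561.
With uncorrelated errors the cross-covariances are all true-score covariance, so they carry over unchanged; only the diagonal terms shrink to ρᵢσᵢ².
True-score variance = [19.4²·0.59 + 2.7²·0.75 + 14.8²·0.69] + 183.871 = 378.657 + 183.871 = 562.528.
Reliability = 562.528 / 786.561 = 0.715.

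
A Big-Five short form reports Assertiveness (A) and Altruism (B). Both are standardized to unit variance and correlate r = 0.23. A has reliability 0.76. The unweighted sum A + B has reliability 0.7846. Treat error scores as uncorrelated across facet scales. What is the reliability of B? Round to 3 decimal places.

Var(A+B) = 2 + 2·0.23 = 2.460.
True-score variance = ρ_A + ρ_B + 2·0.23, so 0.7846 = (0.76 + ρ_B + 0.46) / 2.460.
ρ_B = 0.7846·2.460 − 0.76 − 0.46 = 0.710.

0.710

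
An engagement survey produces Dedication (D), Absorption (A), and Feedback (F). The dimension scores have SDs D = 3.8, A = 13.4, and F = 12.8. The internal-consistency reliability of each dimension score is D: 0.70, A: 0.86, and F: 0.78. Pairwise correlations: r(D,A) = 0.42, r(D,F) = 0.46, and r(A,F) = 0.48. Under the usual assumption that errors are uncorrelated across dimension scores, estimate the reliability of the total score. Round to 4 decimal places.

0.8926

Var(D+A+F) = 3.8² + 13.4² + 12.8² + 2·[3.8·13.4·0.42 + 3.8·12.8·0.46 + 13.4·12.8·0.48] = 357.84 + 252.181 = 610.021.
Under uncorrelated errors the observed covariances equal the true-score covariances, so only the own-variance terms attenuate.
True-score variance = [3.8²·0.70 + 13.4²·0.86 + 12.8²·0.78] + 252.181 = 292.325 + 252.181 = 544.506.
Reliability = 544.506 / 610.021 = 0.8926.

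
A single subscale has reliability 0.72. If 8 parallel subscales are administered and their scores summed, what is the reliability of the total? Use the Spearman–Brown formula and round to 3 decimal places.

ρ_k = kρ / (1 + (k−1)ρ) = 8·0.72 / (1 + 7·0.72) = 5.760 / 6.040 = 0.954.

0.954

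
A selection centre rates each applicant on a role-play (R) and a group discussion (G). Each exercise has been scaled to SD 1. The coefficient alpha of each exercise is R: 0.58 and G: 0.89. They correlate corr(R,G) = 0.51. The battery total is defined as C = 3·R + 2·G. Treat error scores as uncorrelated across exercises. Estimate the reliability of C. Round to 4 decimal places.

Var(C) = 3² + 2² + 2·[6·0.51] = 13 + 6.12 = 19.12.
Under uncorrelated errors the observed covariances equal the true-score covariances, so only the own-variance terms attenuate.
True-score variance = [3²·0.58 + 2²·0.89] + 6.12 = 8.78 + 6.12 = 14.9.
Reliability = 14.9 / 19.12 = 0.7793.

0.7793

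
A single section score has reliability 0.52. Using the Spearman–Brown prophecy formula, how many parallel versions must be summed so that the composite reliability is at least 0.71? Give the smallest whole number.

k ≥ ρ*(1−ρ₁)/(ρ₁(1−ρ*)) = 0.71·0.48 / (0.52·0.29) = 2.260.
Smallest integer k = 3.

3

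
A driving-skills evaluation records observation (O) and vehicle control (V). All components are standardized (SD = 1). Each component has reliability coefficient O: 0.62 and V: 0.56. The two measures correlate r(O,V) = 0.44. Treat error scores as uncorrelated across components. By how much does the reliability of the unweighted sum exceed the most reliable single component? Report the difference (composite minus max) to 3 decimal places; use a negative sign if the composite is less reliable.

0.095

Var(sum) = 2 + 0.88 = 2.88; true-score variance = 1.18 + 0.88 = 2.06; composite reliability = 0.7153.
Max component reliability = 0.6200.
Difference = 0.7153 − 0.6200 = 0.095.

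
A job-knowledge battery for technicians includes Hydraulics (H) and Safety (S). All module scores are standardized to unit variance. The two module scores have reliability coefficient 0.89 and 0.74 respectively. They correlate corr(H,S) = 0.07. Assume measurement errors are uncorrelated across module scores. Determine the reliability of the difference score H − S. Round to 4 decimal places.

Var(H−S) = 1 + 1 − 2·0.07 = 2 − 0.14 = 1.86.
Because errors are independent across components, Cov(Tᵢ,Tⱼ) = Cov(Xᵢ,Xⱼ); the off-diagonal part of the true-score variance is the same as above.
True-score variance = [0.89 + 0.74] − 0.14 = 1.63 − 0.14 = 1.49.
Reliability = 1.49 / 1.86 = 0.8011.

0.8011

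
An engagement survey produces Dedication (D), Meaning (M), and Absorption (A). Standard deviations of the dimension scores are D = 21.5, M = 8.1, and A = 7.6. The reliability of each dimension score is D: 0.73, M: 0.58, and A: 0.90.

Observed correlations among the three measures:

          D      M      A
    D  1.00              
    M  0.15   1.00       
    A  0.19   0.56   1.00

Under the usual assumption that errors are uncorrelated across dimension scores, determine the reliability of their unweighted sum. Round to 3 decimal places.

0.794

Var(D+M+A) = 21.5² + 8.1² + 7.6² + 2·[21.5·8.1·0.15 + 21.5·7.6·0.19 + 8.1·7.6·0.56] = 585.62 + 183.284 = 768.904.
Under uncorrelated errors the observed covariances equal the true-score covariances, so only the own-variance terms attenuate.
True-score variance = [21.5²·0.73 + 8.1²·0.58 + 7.6²·0.90] + 183.284 = 427.48 + 183.284 = 610.764.
Reliability = 610.764 / 768.904 = 0.794.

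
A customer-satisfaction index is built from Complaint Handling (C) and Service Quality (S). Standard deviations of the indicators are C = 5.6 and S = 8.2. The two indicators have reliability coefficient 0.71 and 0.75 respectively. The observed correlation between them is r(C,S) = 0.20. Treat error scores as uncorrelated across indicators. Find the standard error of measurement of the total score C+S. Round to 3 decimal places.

5.090

Var(total) = 98.6 + 18.368 = 116.968.
True-score variance = 72.6956 + 18.368 = 91.0636, so reliability = 0.7785.
Error variance = 116.968 − 91.0636 = 25.9044; SEM = √25.9044 = 5.090.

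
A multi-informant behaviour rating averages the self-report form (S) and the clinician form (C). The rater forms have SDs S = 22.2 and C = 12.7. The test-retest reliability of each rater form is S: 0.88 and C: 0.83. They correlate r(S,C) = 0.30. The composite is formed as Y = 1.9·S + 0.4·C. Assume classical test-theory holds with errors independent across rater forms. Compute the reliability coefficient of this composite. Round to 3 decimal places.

0.887

Var(Y) = 1.9²·22.2² + 0.4²·12.7² + 2·[0.76·22.2·12.7·0.30] = 1804.96 + 128.565 = 1933.52.
Because errors are independent across components, Cov(Tᵢ,Tⱼ) = Cov(Xᵢ,Xⱼ); the off-diagonal part of the true-score variance is the same as above.
True-score variance = [1.9²·22.2²·0.88 + 0.4²·12.7²·0.83] + 128.565 = 1587.07 + 128.565 = 1715.64.
Reliability = 1715.64 / 1933.52 = 0.887.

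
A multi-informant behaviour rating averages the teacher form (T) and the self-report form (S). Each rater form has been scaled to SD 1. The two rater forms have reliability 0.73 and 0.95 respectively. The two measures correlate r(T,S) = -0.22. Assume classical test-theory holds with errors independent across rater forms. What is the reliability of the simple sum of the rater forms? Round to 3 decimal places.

Var(T+S) = 2 + 2·[(-0.22)] = 2 − 0.44 = 1.56.
Because errors are independent across components, Cov(Tᵢ,Tⱼ) = Cov(Xᵢ,Xⱼ); the off-diagonal part of the true-score variance is the same as above.
True-score variance = [0.73 + 0.95] − 0.44 = 1.68 − 0.44 = 1.24.
Reliability = 1.24 / 1.56 = 0.795.

0.795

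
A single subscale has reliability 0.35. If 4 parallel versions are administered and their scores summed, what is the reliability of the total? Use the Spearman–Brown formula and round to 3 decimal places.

0.683

ρ_k = kρ / (1 + (k−1)ρ) = 4·0.35 / (1 + 3·0.35) = 1.400 / 2.050 = 0.683.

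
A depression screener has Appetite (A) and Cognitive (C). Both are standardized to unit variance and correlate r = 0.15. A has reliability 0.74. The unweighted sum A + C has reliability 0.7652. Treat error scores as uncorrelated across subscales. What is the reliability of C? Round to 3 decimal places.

Var(A+C) = 2 + 2·0.15 = 2.300.
True-score variance = ρ_A + ρ_C + 2·0.15, so 0.7652 = (0.74 + ρ_C + 0.30) / 2.300.
ρ_C = 0.7652·2.300 − 0.74 − 0.30 = 0.720.

0.720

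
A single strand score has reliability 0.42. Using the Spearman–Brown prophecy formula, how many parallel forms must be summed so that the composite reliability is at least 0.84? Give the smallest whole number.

k ≥ ρ*(1−ρ₁)/(ρ₁(1−ρ*)) = 0.84·0.58 / (0.42·0.16) = 7.250.
Smallest integer k = 8.

8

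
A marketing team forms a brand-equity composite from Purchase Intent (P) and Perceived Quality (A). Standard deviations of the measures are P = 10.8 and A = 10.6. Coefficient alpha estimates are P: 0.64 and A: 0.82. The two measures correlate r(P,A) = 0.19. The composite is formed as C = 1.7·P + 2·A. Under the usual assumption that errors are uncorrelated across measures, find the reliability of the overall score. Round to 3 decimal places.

0.784

Var(C) = 1.7²·10.8² + 2²·10.6² + 2·[3.4·10.8·10.6·0.19] = 786.53 + 147.908 = 934.438.
Because errors are independent across components, Cov(Tᵢ,Tⱼ) = Cov(Xᵢ,Xⱼ); the off-diagonal part of the true-score variance is the same as above.
True-score variance = [1.7²·10.8²·0.64 + 2²·10.6²·0.82] + 147.908 = 584.278 + 147.908 = 732.186.
Reliability = 732.186 / 934.438 = 0.784.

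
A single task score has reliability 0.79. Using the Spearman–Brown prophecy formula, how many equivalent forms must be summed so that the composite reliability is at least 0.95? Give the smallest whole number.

6

k ≥ ρ*(1−ρ₁)/(ρ₁(1−ρ*)) = 0.95·0.21 / (0.79·0.05) = 5.051.
Smallest integer k = 6.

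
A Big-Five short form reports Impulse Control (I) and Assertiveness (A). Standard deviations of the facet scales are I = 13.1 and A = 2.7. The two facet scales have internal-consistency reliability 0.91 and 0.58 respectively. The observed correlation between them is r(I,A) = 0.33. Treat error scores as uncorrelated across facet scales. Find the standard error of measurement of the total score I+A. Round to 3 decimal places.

4.302

Var(total) = 178.9 + 23.3442 = 202.244.
True-score variance = 160.393 + 23.3442 = 183.737, so reliability = 0.9085.
Error variance = 202.244 − 183.737 = 18.5067; SEM = √18.5067 = 4.302.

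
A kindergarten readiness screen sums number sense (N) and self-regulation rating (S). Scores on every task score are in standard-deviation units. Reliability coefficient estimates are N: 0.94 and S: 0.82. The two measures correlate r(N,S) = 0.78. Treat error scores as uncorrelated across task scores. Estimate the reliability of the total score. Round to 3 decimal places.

0.933

Var(N+S) = 2 + 2·[0.78] = 2 + 1.56 = 3.56.
Under uncorrelated errors the observed covariances equal the true-score covariances, so only the own-variance terms attenuate.
True-score variance = [0.94 + 0.82] + 1.56 = 1.76 + 1.56 = 3.32.
Reliability = 3.32 / 3.56 = 0.933.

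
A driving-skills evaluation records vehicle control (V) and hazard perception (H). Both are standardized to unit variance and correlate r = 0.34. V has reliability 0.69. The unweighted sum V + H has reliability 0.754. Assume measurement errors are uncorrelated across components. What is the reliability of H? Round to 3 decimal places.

0.651

Var(V+H) = 2 + 2·0.34 = 2.680.
True-score variance = ρ_V + ρ_H + 2·0.34, so 0.754 = (0.69 + ρ_H + 0.68) / 2.680.
ρ_H = 0.754·2.680 − 0.69 − 0.68 = 0.651.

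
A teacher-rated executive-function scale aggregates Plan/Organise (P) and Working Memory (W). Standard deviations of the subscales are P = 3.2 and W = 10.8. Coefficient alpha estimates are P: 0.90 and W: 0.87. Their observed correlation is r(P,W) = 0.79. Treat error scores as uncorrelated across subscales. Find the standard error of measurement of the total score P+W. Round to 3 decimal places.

Var(total) = 126.88 + 54.6048 = 181.485.
True-score variance = 110.693 + 54.6048 = 165.298, so reliability = 0.9108.
Error variance = 181.485 − 165.298 = 16.1872; SEM = √16.1872 = 4.023.

4.023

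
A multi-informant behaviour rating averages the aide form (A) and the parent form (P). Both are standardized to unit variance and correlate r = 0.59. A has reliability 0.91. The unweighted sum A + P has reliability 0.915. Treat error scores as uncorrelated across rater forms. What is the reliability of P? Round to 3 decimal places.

0.820

Var(A+P) = 2 + 2·0.59 = 3.180.
True-score variance = ρ_A + ρ_P + 2·0.59, so 0.915 = (0.91 + ρ_P + 1.18) / 3.180.
ρ_P = 0.915·3.180 − 0.91 − 1.18 = 0.820.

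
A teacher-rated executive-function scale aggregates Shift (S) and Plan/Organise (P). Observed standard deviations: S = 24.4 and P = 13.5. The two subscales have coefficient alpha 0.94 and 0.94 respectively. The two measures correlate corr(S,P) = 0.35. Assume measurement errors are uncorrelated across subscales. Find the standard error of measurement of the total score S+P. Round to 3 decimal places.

6.831

Var(total) = 777.61 + 230.58 = 1008.19.
True-score variance = 730.953 + 230.58 = 961.533, so reliability = 0.9537.
Error variance = 1008.19 − 961.533 = 46.6566; SEM = √46.6566 = 6.831.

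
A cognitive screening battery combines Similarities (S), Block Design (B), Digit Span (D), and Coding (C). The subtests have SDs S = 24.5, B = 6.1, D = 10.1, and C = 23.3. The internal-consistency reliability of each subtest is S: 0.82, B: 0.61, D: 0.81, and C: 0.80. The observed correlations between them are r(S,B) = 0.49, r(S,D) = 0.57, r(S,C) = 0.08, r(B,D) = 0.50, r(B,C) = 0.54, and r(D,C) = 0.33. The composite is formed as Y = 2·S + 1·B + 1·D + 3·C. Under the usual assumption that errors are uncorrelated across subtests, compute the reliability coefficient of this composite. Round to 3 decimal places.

0.853

Var(Y) = 2²·24.5² + 6.1² + 10.1² + 3²·23.3² + 2·[2·24.5·6.1·0.49 + 2·24.5·10.1·0.57 + 6·24.5·23.3·0.08 + 6.1·10.1·0.50 + 3·6.1·23.3·0.54 + 3·10.1·23.3·0.33] = 7426.23 + 2393.19 = 9819.42.
Because errors are independent across components, Cov(Tᵢ,Tⱼ) = Cov(Xᵢ,Xⱼ); the off-diagonal part of the true-score variance is the same as above.
True-score variance = [2²·24.5²·0.82 + 6.1²·0.61 + 10.1²·0.81 + 3²·23.3²·0.80] + 2393.19 = 5982.95 + 2393.19 = 8376.14.
Reliability = 8376.14 / 9819.42 = 0.853.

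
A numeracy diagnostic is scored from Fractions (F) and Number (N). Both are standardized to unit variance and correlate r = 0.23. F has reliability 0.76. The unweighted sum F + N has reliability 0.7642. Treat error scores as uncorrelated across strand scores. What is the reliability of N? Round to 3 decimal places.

0.660

Var(F+N) = 2 + 2·0.23 = 2.460.
True-score variance = ρ_F + ρ_N + 2·0.23, so 0.7642 = (0.76 + ρ_N + 0.46) / 2.460.
ρ_N = 0.7642·2.460 − 0.76 − 0.46 = 0.660.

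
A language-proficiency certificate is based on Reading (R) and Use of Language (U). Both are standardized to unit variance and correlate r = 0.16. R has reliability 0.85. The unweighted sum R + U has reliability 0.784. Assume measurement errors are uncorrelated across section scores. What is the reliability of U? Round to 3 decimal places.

0.649

Var(R+U) = 2 + 2·0.16 = 2.320.
True-score variance = ρ_R + ρ_U + 2·0.16, so 0.784 = (0.85 + ρ_U + 0.32) / 2.320.
ρ_U = 0.784·2.320 − 0.85 − 0.32 = 0.649.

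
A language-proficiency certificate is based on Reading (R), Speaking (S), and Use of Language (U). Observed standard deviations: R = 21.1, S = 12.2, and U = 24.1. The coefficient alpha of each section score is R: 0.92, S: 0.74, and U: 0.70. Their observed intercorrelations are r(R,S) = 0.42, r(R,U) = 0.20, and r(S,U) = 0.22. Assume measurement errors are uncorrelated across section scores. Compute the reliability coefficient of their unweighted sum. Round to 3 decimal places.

0.856

Var(R+S+U) = 21.1² + 12.2² + 24.1² + 2·[21.1·12.2·0.42 + 21.1·24.1·0.20 + 12.2·24.1·0.22] = 1174.86 + 549.006 = 1723.87.
With uncorrelated errors the cross-covariances are all true-score covariance, so they carry over unchanged; only the diagonal terms shrink to ρᵢσᵢ².
True-score variance = [21.1²·0.92 + 12.2²·0.74 + 24.1²·0.70] + 549.006 = 926.302 + 549.006 = 1475.31.
Reliability = 1475.31 / 1723.87 = 0.856.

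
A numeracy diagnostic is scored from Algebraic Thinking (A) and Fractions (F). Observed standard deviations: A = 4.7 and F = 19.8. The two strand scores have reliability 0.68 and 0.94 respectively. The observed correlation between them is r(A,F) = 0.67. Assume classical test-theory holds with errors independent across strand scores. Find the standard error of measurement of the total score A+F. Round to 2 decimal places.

Var(total) = 414.13 + 124.7 = 538.83.
True-score variance = 383.539 + 124.7 = 508.239, so reliability = 0.9432.
Error variance = 538.83 − 508.239 = 30.5912; SEM = √30.5912 = 5.53.

5.53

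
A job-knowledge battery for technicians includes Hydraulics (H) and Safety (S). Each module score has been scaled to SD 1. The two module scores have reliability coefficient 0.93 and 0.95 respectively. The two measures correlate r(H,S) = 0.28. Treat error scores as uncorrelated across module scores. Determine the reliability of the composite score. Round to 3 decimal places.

0.953

Var(H+S) = 2 + 2·[0.28] = 2 + 0.56 = 2.56.
With uncorrelated errors the cross-covariances are all true-score covariance, so they carry over unchanged; only the diagonal terms shrink to ρᵢσᵢ².
True-score variance = [0.93 + 0.95] + 0.56 = 1.88 + 0.56 = 2.44.
Reliability = 2.44 / 2.56 = 0.953.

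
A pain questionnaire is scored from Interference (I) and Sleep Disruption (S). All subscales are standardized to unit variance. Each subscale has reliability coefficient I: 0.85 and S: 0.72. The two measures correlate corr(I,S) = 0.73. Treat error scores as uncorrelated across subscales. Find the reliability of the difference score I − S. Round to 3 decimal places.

0.204

Var(I−S) = 1 + 1 − 2·0.73 = 2 − 1.46 = 0.54.
With uncorrelated errors the cross-covariances are all true-score covariance, so they carry over unchanged; only the diagonal terms shrink to ρᵢσᵢ².
True-score variance = [0.85 + 0.72] − 1.46 = 1.57 − 1.46 = 0.11.
Reliability = 0.11 / 0.54 = 0.204.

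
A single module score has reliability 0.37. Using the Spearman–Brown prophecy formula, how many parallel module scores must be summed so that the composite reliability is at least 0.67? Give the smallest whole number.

4

k ≥ ρ*(1−ρ₁)/(ρ₁(1−ρ*)) = 0.67·0.63 / (0.37·0.33) = 3.457.
Smallest integer k = 4.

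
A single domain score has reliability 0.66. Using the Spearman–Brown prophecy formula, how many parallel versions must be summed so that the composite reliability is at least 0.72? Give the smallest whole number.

2

k ≥ ρ*(1−ρ₁)/(ρ₁(1−ρ*)) = 0.72·0.34 / (0.66·0.28) = 1.325.
Smallest integer k = 2.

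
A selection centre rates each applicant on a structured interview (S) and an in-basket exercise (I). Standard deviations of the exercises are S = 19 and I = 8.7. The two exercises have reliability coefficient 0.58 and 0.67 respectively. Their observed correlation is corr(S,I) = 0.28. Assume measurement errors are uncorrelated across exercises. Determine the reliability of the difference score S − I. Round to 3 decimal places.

Var(S−I) = 19² + 8.7² − 2·19·8.7·0.28 = 436.69 − 92.568 = 344.122.
Because errors are independent across components, Cov(Tᵢ,Tⱼ) = Cov(Xᵢ,Xⱼ); the off-diagonal part of the true-score variance is the same as above.
True-score variance = [19²·0.58 + 8.7²·0.67] − 92.568 = 260.092 − 92.568 = 167.524.
Reliability = 167.524 / 344.122 = 0.487.

0.487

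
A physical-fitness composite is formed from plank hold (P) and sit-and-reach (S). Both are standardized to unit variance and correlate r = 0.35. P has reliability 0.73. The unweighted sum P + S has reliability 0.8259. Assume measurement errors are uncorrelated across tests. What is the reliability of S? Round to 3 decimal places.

Var(P+S) = 2 + 2·0.35 = 2.700.
True-score variance = ρ_P + ρ_S + 2·0.35, so 0.8259 = (0.73 + ρ_S + 0.70) / 2.700.
ρ_S = 0.8259·2.700 − 0.73 − 0.70 = 0.800.

0.800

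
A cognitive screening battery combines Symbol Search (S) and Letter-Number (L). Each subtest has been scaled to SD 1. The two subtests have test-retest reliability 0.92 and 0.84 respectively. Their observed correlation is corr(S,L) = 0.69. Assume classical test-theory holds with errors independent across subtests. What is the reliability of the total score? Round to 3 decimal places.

0.929

Var(S+L) = 2 + 2·[0.69] = 2 + 1.38 = 3.38.
Under uncorrelated errors the observed covariances equal the true-score covariances, so only the own-variance terms attenuate.
True-score variance = [0.92 + 0.84] + 1.38 = 1.76 + 1.38 = 3.14.
Reliability = 3.14 / 3.38 = 0.929.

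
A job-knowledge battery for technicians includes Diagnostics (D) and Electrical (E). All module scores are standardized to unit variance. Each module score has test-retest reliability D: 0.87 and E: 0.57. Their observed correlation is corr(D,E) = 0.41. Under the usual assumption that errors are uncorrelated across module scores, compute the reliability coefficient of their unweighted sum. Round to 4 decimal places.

0.8014

Var(D+E) = 2 + 2·[0.41] = 2 + 0.82 = 2.82.
Because errors are independent across components, Cov(Tᵢ,Tⱼ) = Cov(Xᵢ,Xⱼ); the off-diagonal part of the true-score variance is the same as above.
True-score variance = [0.87 + 0.57] + 0.82 = 1.44 + 0.82 = 2.26.
Reliability = 2.26 / 2.82 = 0.8014.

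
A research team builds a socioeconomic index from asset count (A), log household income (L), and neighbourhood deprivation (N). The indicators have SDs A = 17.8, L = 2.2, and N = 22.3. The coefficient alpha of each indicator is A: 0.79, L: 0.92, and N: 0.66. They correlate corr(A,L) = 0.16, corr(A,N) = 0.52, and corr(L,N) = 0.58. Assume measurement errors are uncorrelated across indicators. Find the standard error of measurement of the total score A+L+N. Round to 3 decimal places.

15.362

Var(total) = 818.97 + 482.258 = 1301.23.
True-score variance = 582.968 + 482.258 = 1065.23, so reliability = 0.8186.
Error variance = 1301.23 − 1065.23 = 236.002; SEM = √236.002 = 15.362.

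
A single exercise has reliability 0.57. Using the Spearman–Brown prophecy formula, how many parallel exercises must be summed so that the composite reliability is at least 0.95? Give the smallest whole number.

15

k ≥ ρ*(1−ρ₁)/(ρ₁(1−ρ*)) = 0.95·0.43 / (0.57·0.05) = 14.333.
Smallest integer k = 15.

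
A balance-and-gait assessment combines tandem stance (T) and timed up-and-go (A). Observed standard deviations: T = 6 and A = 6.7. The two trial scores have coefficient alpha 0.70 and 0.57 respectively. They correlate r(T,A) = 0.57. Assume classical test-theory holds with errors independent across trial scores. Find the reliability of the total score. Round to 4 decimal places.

0.7624

Var(T+A) = 6² + 6.7² + 2·[6·6.7·0.57] = 80.89 + 45.828 = 126.718.
With uncorrelated errors the cross-covariances are all true-score covariance, so they carry over unchanged; only the diagonal terms shrink to ρᵢσᵢ².
True-score variance = [6²·0.70 + 6.7²·0.57] + 45.828 = 50.7873 + 45.828 = 96.6153.
Reliability = 96.6153 / 126.718 = 0.7624.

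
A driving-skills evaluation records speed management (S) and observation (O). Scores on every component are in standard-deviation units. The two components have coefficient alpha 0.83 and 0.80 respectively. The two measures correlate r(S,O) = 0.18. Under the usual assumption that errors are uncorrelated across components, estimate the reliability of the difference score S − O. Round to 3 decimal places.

0.774

Var(S−O) = 1 + 1 − 2·0.18 = 2 − 0.36 = 1.64.
Under uncorrelated errors the observed covariances equal the true-score covariances, so only the own-variance terms attenuate.
True-score variance = [0.83 + 0.80] − 0.36 = 1.63 − 0.36 = 1.27.
Reliability = 1.27 / 1.64 = 0.774.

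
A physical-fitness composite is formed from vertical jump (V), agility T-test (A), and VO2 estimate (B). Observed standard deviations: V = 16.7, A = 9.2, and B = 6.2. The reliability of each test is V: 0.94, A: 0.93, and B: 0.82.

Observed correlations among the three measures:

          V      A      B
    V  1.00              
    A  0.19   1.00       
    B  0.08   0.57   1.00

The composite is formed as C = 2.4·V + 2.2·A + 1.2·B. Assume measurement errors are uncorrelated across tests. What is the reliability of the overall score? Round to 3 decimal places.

Var(C) = 2.4²·16.7² + 2.2²·9.2² + 1.2²·6.2² + 2·[5.28·16.7·9.2·0.19 + 2.88·16.7·6.2·0.08 + 2.64·9.2·6.2·0.57] = 2071.42 + 527.642 = 2599.06.
With uncorrelated errors the cross-covariances are all true-score covariance, so they carry over unchanged; only the diagonal terms shrink to ρᵢσᵢ².
True-score variance = [2.4²·16.7²·0.94 + 2.2²·9.2²·0.93 + 1.2²·6.2²·0.82] + 527.642 = 1936.39 + 527.642 = 2464.04.
Reliability = 2464.04 / 2599.06 = 0.948.

0.948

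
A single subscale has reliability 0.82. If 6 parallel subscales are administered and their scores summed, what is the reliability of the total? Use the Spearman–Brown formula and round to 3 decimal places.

ρ_k = kρ / (1 + (k−1)ρ) = 6·0.82 / (1 + 5·0.82) = 4.920 / 5.100 = 0.965.

0.965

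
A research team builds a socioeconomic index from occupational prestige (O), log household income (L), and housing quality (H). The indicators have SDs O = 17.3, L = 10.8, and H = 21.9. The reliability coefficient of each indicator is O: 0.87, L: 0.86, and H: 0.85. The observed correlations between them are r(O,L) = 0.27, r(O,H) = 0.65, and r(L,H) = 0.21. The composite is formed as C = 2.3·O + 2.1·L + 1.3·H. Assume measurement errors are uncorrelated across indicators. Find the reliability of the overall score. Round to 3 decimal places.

0.922

Var(C) = 2.3²·17.3² + 2.1²·10.8² + 1.3²·21.9² + 2·[4.83·17.3·10.8·0.27 + 2.99·17.3·21.9·0.65 + 2.73·10.8·21.9·0.21] = 2908.17 + 2231.18 = 5139.35.
With uncorrelated errors the cross-covariances are all true-score covariance, so they carry over unchanged; only the diagonal terms shrink to ρᵢσᵢ².
True-score variance = [2.3²·17.3²·0.87 + 2.1²·10.8²·0.86 + 1.3²·21.9²·0.85] + 2231.18 = 2508.75 + 2231.18 = 4739.93.
Reliability = 4739.93 / 5139.35 = 0.922.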